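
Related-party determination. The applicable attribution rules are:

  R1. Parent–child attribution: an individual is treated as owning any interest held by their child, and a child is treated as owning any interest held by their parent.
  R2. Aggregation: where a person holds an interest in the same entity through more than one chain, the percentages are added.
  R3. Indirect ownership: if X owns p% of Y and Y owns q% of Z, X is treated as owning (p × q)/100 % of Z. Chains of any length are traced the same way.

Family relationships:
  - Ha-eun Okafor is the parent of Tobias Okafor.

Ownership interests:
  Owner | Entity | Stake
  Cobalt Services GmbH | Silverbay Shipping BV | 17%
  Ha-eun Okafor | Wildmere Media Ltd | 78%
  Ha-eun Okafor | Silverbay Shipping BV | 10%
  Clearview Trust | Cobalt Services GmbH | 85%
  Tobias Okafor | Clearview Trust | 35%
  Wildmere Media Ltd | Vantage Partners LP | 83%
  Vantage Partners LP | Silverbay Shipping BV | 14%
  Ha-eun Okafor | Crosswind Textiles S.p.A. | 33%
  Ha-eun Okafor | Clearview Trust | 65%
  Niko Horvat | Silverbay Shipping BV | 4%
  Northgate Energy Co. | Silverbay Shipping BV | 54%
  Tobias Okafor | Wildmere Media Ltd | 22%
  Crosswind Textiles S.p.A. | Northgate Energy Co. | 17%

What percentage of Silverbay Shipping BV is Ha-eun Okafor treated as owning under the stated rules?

39.0994%

By parent–child attribution (R1), Ha-eun Okafor is treated as also owning Tobias Okafor's interest in Wildmere Media Ltd, giving 78% + 22% = 100%.
By parent–child attribution (R1), Ha-eun Okafor is treated as also owning Tobias Okafor's interest in Clearview Trust, giving 65% + 35% = 100%.
Chain via Wildmere Media Ltd → Vantage Partners LP (R3): 100% × 83% × 14% = 11.62% of Silverbay Shipping BV.
Chain via Clearview Trust → Cobalt Services GmbH (R3): 100% × 85% × 17% = 14.45% of Silverbay Shipping BV.
Chain via Crosswind Textiles S.p.A. → Northgate Energy Co. (R3): 33% × 17% × 54% = 3.0294% of Silverbay Shipping BV.
Direct interest in Silverbay Shipping BV: 10%.
Aggregating (R2): 11.62% + 14.45% + 3.0294% + 10% = 39.0994%.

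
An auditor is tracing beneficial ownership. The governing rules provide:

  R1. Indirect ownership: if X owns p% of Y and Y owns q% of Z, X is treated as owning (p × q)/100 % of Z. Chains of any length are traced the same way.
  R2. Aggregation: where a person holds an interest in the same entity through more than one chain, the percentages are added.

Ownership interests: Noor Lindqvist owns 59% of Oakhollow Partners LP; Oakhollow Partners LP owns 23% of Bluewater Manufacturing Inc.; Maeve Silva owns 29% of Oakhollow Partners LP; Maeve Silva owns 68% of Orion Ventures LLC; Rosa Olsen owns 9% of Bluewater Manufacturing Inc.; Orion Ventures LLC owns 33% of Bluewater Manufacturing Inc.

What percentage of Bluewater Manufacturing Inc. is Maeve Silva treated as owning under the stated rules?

29.11%

Chain via Orion Ventures LLC (R1): 68% × 33% = 22.44% of Bluewater Manufacturing Inc.
Chain via Oakhollow Partners LP (R1): 29% × 23% = 6.67% of Bluewater Manufacturing Inc.
Aggregating (R2): 22.44% + 6.67% = 29.11%.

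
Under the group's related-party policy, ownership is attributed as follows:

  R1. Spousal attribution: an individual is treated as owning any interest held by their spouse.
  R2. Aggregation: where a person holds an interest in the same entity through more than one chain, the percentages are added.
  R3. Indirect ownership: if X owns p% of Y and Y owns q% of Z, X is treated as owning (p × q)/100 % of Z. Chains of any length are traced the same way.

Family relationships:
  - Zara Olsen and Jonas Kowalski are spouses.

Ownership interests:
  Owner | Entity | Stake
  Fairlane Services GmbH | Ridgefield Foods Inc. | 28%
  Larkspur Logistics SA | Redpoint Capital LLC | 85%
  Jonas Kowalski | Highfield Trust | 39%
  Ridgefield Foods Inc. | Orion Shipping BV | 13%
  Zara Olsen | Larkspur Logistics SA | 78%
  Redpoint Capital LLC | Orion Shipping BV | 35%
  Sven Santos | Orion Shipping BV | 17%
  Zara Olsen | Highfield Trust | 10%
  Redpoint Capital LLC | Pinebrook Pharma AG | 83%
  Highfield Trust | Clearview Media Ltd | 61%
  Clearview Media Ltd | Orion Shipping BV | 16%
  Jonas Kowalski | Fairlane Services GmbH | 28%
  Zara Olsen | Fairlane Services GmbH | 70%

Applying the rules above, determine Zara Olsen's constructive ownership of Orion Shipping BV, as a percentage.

By spousal attribution (R1), Zara Olsen is treated as also owning Jonas Kowalski's interest in Highfield Trust, giving 10% + 39% = 49%.
By spousal attribution (R1), Zara Olsen is treated as also owning Jonas Kowalski's interest in Fairlane Services GmbH, giving 70% + 28% = 98%.
Chain via Highfield Trust → Clearview Media Ltd (R3): 49% × 61% × 16% = 4.7824% of Orion Shipping BV.
Chain via Fairlane Services GmbH → Ridgefield Foods Inc. (R3): 98% × 28% × 13% = 3.5672% of Orion Shipping BV.
Chain via Larkspur Logistics SA → Redpoint Capital LLC (R3): 78% × 85% × 35% = 23.205% of Orion Shipping BV.
Aggregating (R2): 4.7824% + 3.5672% + 23.205% = 31.5546%.

31.5546%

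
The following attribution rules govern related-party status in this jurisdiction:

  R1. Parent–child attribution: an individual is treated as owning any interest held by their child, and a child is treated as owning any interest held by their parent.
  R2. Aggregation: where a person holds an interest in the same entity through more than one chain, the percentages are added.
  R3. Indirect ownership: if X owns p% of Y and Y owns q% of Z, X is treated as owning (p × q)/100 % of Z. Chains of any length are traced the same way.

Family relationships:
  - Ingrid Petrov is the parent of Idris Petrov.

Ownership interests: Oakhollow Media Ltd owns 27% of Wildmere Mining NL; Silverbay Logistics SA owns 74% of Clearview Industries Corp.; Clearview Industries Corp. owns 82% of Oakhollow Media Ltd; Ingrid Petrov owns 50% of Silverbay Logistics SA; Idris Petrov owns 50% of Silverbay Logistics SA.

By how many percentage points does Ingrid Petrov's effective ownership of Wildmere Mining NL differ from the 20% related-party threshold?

3.6164

By parent–child attribution (R1), Ingrid Petrov is treated as also owning Idris Petrov's interest in Silverbay Logistics SA, giving 50% + 50% = 100%.
Chain via Silverbay Logistics SA → Clearview Industries Corp. → Oakhollow Media Ltd (R3): 100% × 74% × 82% × 27% = 16.3836% of Wildmere Mining NL.
16.3836% falls short of the 20% threshold by 3.6164 percentage points.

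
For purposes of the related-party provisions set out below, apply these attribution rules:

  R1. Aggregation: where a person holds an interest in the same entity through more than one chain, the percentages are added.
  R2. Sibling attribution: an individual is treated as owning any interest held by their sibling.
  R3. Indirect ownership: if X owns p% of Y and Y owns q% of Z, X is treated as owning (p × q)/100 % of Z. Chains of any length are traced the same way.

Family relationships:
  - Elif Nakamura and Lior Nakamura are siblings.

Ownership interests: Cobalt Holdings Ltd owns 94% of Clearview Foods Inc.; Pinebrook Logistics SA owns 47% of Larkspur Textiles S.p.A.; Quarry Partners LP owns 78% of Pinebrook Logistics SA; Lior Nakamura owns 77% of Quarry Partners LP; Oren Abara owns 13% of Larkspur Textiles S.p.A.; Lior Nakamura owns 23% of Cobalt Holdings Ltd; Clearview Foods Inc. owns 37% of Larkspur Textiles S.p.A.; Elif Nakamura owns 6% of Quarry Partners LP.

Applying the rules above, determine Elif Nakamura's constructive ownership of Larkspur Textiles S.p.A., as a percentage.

By sibling attribution (R2), Elif Nakamura is treated as also owning Lior Nakamura's interest in Quarry Partners LP, giving 6% + 77% = 83%.
By sibling attribution (R2), Elif Nakamura is treated as owning Lior Nakamura's 23% interest in Cobalt Holdings Ltd.
Chain via Quarry Partners LP → Pinebrook Logistics SA (R3): 83% × 78% × 47% = 30.4278% of Larkspur Textiles S.p.A.
Chain via Cobalt Holdings Ltd → Clearview Foods Inc. (R3): 23% × 94% × 37% = 7.9994% of Larkspur Textiles S.p.A.
Aggregating (R1): 30.4278% + 7.9994% = 38.4272%.

38.4272%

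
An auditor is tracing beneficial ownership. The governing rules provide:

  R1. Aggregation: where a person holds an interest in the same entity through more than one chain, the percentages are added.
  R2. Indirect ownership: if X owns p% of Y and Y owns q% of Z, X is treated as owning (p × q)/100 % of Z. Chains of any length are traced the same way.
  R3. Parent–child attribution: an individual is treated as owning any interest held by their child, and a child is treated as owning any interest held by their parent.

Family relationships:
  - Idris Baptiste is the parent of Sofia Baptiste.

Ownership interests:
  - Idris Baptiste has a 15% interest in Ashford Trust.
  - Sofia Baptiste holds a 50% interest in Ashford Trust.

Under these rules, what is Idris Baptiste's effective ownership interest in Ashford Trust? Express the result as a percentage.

65%

By parent–child attribution (R3), Idris Baptiste is treated as also owning Sofia Baptiste's interest in Ashford Trust, giving 15% + 50% = 65%.
Direct interest in Ashford Trust: 65%.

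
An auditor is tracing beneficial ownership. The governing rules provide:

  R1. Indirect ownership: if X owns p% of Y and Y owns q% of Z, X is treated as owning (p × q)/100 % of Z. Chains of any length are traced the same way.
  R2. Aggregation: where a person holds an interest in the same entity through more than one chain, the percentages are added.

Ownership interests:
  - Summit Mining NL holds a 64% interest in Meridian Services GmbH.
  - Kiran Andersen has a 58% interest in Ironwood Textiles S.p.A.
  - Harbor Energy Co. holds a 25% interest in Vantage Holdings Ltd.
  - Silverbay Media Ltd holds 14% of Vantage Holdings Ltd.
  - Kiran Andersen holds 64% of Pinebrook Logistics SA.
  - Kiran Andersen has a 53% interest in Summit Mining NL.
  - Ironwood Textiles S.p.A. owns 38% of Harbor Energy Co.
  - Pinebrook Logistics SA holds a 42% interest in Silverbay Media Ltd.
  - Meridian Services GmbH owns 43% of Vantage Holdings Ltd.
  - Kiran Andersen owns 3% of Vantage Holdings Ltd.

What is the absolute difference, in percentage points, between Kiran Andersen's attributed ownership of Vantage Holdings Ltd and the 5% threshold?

Chain via Pinebrook Logistics SA → Silverbay Media Ltd (R1): 64% × 42% × 14% = 3.7632% of Vantage Holdings Ltd.
Chain via Summit Mining NL → Meridian Services GmbH (R1): 53% × 64% × 43% = 14.5856% of Vantage Holdings Ltd.
Chain via Ironwood Textiles S.p.A. → Harbor Energy Co. (R1): 58% × 38% × 25% = 5.51% of Vantage Holdings Ltd.
Direct interest in Vantage Holdings Ltd: 3%.
Aggregating (R2): 3.7632% + 14.5856% + 5.51% + 3% = 26.8588%.
26.8588% exceeds the 5% threshold by 21.8588 percentage points.

21.8588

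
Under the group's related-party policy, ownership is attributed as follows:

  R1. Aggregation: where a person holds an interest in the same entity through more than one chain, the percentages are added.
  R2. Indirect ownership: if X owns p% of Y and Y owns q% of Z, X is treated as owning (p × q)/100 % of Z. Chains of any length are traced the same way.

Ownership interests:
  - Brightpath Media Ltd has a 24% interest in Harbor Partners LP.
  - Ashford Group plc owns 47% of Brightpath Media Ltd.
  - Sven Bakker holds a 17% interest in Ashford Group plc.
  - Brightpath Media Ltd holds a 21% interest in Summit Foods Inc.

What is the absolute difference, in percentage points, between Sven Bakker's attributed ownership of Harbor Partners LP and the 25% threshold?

23.0824

Chain via Ashford Group plc → Brightpath Media Ltd (R2): 17% × 47% × 24% = 1.9176% of Harbor Partners LP.
1.9176% falls short of the 25% threshold by 23.0824 percentage points.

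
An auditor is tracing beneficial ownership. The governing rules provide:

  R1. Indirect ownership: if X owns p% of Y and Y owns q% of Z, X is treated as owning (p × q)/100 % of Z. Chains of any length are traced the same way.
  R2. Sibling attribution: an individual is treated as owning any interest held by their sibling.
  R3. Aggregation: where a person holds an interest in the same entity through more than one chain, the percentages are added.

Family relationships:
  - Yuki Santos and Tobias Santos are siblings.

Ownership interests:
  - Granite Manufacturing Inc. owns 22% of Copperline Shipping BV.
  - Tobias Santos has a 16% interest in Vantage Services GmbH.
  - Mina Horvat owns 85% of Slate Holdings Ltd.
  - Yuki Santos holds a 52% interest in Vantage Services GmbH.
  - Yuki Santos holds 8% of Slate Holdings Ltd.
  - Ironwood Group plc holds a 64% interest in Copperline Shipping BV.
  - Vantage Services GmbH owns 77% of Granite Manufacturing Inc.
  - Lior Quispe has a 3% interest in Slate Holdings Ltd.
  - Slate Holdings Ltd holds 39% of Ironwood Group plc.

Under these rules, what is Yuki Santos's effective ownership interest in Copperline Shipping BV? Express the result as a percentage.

By sibling attribution (R2), Yuki Santos is treated as also owning Tobias Santos's interest in Vantage Services GmbH, giving 52% + 16% = 68%.
Chain via Slate Holdings Ltd → Ironwood Group plc (R1): 8% × 39% × 64% = 1.9968% of Copperline Shipping BV.
Chain via Vantage Services GmbH → Granite Manufacturing Inc. (R1): 68% × 77% × 22% = 11.5192% of Copperline Shipping BV.
Aggregating (R3): 1.9968% + 11.5192% = 13.516%.

13.516%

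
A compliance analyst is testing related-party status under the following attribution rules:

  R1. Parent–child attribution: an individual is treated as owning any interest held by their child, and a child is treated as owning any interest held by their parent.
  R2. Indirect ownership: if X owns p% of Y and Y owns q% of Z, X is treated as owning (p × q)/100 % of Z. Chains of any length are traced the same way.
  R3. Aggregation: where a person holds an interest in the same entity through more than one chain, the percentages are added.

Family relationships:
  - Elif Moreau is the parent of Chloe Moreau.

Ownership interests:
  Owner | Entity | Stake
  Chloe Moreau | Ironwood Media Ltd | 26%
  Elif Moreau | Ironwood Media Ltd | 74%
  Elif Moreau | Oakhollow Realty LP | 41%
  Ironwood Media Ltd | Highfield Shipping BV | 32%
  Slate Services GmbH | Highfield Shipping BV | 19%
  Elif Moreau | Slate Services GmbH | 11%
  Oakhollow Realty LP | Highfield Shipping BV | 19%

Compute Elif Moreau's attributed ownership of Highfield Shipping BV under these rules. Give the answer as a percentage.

41.88%

By parent–child attribution (R1), Elif Moreau is treated as also owning Chloe Moreau's interest in Ironwood Media Ltd, giving 74% + 26% = 100%.
Chain via Oakhollow Realty LP (R2): 41% × 19% = 7.79% of Highfield Shipping BV.
Chain via Slate Services GmbH (R2): 11% × 19% = 2.09% of Highfield Shipping BV.
Chain via Ironwood Media Ltd (R2): 100% × 32% = 32% of Highfield Shipping BV.
Aggregating (R3): 7.79% + 2.09% + 32% = 41.88%.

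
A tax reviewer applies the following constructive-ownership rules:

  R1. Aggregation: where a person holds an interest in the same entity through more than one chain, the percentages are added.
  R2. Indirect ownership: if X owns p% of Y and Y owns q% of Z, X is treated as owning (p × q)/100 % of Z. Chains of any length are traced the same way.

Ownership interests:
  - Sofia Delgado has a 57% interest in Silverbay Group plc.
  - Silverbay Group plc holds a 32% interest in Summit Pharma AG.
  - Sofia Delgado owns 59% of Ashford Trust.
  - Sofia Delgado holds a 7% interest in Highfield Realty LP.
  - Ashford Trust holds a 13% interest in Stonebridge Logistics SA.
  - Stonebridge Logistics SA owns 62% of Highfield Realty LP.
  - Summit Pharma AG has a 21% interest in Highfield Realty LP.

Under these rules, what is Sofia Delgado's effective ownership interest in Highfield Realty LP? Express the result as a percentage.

Chain via Silverbay Group plc → Summit Pharma AG (R2): 57% × 32% × 21% = 3.8304% of Highfield Realty LP.
Chain via Ashford Trust → Stonebridge Logistics SA (R2): 59% × 13% × 62% = 4.7554% of Highfield Realty LP.
Direct interest in Highfield Realty LP: 7%.
Aggregating (R1): 3.8304% + 4.7554% + 7% = 15.5858%.

15.5858%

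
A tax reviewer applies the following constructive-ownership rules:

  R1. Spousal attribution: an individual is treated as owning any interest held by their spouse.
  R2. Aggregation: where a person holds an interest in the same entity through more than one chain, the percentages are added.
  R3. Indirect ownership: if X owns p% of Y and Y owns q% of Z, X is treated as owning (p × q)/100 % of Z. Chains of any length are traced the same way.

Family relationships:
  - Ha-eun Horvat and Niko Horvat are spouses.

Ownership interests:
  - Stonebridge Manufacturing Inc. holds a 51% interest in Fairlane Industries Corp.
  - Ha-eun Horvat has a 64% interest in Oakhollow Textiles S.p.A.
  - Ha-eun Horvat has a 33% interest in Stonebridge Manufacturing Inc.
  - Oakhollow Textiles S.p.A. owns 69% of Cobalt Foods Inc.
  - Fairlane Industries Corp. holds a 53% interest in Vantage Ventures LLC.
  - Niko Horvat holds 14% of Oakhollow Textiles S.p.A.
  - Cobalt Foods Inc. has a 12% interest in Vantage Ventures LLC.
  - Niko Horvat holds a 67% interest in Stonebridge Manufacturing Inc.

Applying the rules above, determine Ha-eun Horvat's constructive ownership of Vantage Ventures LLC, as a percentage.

By spousal attribution (R1), Ha-eun Horvat is treated as also owning Niko Horvat's interest in Stonebridge Manufacturing Inc, giving 33% + 67% = 100%.
By spousal attribution (R1), Ha-eun Horvat is treated as also owning Niko Horvat's interest in Oakhollow Textiles S.p.A, giving 64% + 14% = 78%.
Chain via Stonebridge Manufacturing Inc. → Fairlane Industries Corp. (R3): 100% × 51% × 53% = 27.03% of Vantage Ventures LLC.
Chain via Oakhollow Textiles S.p.A. → Cobalt Foods Inc. (R3): 78% × 69% × 12% = 6.4584% of Vantage Ventures LLC.
Aggregating (R2): 27.03% + 6.4584% = 33.4884%.

33.4884%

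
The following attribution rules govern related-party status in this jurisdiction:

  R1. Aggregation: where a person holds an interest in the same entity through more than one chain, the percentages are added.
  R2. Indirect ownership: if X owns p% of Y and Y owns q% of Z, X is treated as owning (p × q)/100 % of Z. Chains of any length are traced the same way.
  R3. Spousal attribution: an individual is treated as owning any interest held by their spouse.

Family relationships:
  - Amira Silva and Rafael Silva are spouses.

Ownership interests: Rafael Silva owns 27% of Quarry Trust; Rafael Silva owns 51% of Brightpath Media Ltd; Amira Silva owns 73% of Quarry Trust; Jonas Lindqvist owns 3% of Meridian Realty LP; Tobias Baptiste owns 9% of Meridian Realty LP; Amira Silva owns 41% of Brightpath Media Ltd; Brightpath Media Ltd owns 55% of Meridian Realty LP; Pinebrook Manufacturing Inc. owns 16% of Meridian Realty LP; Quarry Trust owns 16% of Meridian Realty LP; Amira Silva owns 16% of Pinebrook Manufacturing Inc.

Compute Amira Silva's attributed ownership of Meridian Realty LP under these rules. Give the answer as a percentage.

69.16%

By spousal attribution (R3), Amira Silva is treated as also owning Rafael Silva's interest in Brightpath Media Ltd, giving 41% + 51% = 92%.
By spousal attribution (R3), Amira Silva is treated as also owning Rafael Silva's interest in Quarry Trust, giving 73% + 27% = 100%.
Chain via Brightpath Media Ltd (R2): 92% × 55% = 50.6% of Meridian Realty LP.
Chain via Pinebrook Manufacturing Inc. (R2): 16% × 16% = 2.56% of Meridian Realty LP.
Chain via Quarry Trust (R2): 100% × 16% = 16% of Meridian Realty LP.
Aggregating (R1): 50.6% + 2.56% + 16% = 69.16%.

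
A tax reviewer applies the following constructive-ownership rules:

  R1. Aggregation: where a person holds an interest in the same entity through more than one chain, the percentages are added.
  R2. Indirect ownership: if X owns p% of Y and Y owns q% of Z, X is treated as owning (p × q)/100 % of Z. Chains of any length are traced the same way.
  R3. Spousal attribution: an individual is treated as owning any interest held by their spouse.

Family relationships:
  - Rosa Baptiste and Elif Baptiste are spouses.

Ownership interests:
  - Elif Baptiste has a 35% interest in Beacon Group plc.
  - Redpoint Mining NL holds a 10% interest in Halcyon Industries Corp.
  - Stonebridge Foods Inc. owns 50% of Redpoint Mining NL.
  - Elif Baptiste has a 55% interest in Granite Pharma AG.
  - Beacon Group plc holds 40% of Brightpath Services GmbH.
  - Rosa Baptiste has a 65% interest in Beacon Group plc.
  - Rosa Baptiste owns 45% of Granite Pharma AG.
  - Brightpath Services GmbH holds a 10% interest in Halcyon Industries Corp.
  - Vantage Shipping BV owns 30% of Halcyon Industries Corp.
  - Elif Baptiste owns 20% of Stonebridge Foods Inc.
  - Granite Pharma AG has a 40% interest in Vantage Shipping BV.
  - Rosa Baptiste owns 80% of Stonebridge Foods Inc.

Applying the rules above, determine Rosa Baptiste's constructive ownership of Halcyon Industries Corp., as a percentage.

21%

By spousal attribution (R3), Rosa Baptiste is treated as also owning Elif Baptiste's interest in Stonebridge Foods Inc, giving 80% + 20% = 100%.
By spousal attribution (R3), Rosa Baptiste is treated as also owning Elif Baptiste's interest in Granite Pharma AG, giving 45% + 55% = 100%.
By spousal attribution (R3), Rosa Baptiste is treated as also owning Elif Baptiste's interest in Beacon Group plc, giving 65% + 35% = 100%.
Chain via Stonebridge Foods Inc. → Redpoint Mining NL (R2): 100% × 50% × 10% = 5% of Halcyon Industries Corp.
Chain via Granite Pharma AG → Vantage Shipping BV (R2): 100% × 40% × 30% = 12% of Halcyon Industries Corp.
Chain via Beacon Group plc → Brightpath Services GmbH (R2): 100% × 40% × 10% = 4% of Halcyon Industries Corp.
Aggregating (R1): 5% + 12% + 4% = 21%.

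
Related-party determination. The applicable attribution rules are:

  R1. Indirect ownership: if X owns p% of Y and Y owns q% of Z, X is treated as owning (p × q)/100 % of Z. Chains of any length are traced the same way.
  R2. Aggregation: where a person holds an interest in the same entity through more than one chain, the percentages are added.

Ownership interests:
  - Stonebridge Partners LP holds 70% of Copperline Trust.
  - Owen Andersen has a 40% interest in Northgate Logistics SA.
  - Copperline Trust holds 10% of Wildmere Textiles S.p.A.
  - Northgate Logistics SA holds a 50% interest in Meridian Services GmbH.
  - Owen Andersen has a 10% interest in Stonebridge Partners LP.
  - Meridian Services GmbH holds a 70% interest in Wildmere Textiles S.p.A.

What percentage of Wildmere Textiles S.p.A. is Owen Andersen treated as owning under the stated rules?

14.7%

Chain via Stonebridge Partners LP → Copperline Trust (R1): 10% × 70% × 10% = 0.7% of Wildmere Textiles S.p.A.
Chain via Northgate Logistics SA → Meridian Services GmbH (R1): 40% × 50% × 70% = 14% of Wildmere Textiles S.p.A.
Aggregating (R2): 0.7% + 14% = 14.7%.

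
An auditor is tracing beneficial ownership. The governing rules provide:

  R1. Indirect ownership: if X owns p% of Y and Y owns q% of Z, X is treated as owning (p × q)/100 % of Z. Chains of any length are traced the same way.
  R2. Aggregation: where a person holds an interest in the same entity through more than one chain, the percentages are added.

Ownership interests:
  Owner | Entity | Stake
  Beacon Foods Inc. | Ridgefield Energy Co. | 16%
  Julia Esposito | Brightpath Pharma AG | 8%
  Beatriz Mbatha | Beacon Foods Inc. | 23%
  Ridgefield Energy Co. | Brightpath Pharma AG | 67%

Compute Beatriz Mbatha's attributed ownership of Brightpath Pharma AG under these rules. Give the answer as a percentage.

Chain via Beacon Foods Inc. → Ridgefield Energy Co. (R1): 23% × 16% × 67% = 2.4656% of Brightpath Pharma AG.

2.4656%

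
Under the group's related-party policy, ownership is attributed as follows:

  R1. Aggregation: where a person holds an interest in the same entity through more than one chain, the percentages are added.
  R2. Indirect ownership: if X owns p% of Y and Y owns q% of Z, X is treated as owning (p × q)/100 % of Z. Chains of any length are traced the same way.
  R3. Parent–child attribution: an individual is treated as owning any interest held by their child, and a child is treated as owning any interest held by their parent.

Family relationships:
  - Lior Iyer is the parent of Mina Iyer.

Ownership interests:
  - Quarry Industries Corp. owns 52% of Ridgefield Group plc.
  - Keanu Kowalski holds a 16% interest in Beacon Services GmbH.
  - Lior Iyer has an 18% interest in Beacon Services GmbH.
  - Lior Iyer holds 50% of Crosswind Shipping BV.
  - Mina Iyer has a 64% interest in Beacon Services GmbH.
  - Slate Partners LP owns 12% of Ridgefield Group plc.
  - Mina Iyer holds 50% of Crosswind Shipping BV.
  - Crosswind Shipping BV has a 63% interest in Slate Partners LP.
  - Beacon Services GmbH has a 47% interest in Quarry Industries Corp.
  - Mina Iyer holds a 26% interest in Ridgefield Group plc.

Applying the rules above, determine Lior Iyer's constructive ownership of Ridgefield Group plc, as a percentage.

53.6008%

By parent–child attribution (R3), Lior Iyer is treated as also owning Mina Iyer's interest in Crosswind Shipping BV, giving 50% + 50% = 100%.
By parent–child attribution (R3), Lior Iyer is treated as also owning Mina Iyer's interest in Beacon Services GmbH, giving 18% + 64% = 82%.
By parent–child attribution (R3), Lior Iyer is treated as owning Mina Iyer's 26% interest in Ridgefield Group plc.
Chain via Crosswind Shipping BV → Slate Partners LP (R2): 100% × 63% × 12% = 7.56% of Ridgefield Group plc.
Chain via Beacon Services GmbH → Quarry Industries Corp. (R2): 82% × 47% × 52% = 20.0408% of Ridgefield Group plc.
Direct interest in Ridgefield Group plc: 26%.
Aggregating (R1): 7.56% + 20.0408% + 26% = 53.6008%.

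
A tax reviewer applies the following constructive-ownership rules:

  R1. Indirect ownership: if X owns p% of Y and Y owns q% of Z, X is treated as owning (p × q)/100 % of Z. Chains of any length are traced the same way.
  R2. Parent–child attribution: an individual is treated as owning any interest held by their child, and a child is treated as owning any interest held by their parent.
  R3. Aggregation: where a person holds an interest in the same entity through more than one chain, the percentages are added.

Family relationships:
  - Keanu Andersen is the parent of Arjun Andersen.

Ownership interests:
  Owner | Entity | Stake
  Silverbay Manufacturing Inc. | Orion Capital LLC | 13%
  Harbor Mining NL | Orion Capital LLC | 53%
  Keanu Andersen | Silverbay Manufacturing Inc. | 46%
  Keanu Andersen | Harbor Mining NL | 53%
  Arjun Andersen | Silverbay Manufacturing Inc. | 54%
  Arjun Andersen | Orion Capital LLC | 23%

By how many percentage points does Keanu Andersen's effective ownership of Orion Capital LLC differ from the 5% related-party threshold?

By parent–child attribution (R2), Keanu Andersen is treated as also owning Arjun Andersen's interest in Silverbay Manufacturing Inc, giving 46% + 54% = 100%.
By parent–child attribution (R2), Keanu Andersen is treated as owning Arjun Andersen's 23% interest in Orion Capital LLC.
Chain via Harbor Mining NL (R1): 53% × 53% = 28.09% of Orion Capital LLC.
Chain via Silverbay Manufacturing Inc. (R1): 100% × 13% = 13% of Orion Capital LLC.
Direct interest in Orion Capital LLC: 23%.
Aggregating (R3): 28.09% + 13% + 23% = 64.09%.
64.09% exceeds the 5% threshold by 59.09 percentage points.

59.09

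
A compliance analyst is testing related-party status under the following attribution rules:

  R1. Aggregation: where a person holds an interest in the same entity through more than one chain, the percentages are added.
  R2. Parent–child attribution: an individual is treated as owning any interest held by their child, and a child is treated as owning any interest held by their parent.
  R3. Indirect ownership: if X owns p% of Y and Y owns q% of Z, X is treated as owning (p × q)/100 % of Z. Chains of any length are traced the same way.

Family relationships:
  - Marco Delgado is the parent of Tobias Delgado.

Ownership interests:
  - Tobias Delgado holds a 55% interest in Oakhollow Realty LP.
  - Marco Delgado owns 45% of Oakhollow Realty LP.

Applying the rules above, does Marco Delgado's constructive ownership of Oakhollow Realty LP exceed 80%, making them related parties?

By parent–child attribution (R2), Marco Delgado is treated as also owning Tobias Delgado's interest in Oakhollow Realty LP, giving 45% + 55% = 100%.
Direct interest in Oakhollow Realty LP: 100%.
100% exceeds the 80% threshold, so Marco is a related party to Oakhollow Realty LP.

Yes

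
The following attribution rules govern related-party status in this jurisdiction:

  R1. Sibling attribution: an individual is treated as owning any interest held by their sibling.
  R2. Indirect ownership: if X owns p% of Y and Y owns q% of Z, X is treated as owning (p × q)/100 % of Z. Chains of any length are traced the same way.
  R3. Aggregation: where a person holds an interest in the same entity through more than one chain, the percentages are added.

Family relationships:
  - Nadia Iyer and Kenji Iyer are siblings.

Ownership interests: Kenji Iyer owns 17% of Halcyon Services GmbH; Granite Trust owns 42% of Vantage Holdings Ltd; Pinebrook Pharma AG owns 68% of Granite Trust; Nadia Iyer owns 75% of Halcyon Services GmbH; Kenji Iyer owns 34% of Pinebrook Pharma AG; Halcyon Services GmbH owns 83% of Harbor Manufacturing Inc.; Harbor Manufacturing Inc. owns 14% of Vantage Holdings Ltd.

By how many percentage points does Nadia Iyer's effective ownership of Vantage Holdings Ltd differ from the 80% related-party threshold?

By sibling attribution (R1), Nadia Iyer is treated as also owning Kenji Iyer's interest in Halcyon Services GmbH, giving 75% + 17% = 92%.
By sibling attribution (R1), Nadia Iyer is treated as owning Kenji Iyer's 34% interest in Pinebrook Pharma AG.
Chain via Halcyon Services GmbH → Harbor Manufacturing Inc. (R2): 92% × 83% × 14% = 10.6904% of Vantage Holdings Ltd.
Chain via Pinebrook Pharma AG → Granite Trust (R2): 34% × 68% × 42% = 9.7104% of Vantage Holdings Ltd.
Aggregating (R3): 10.6904% + 9.7104% = 20.4008%.
20.4008% falls short of the 80% threshold by 59.5992 percentage points.

59.5992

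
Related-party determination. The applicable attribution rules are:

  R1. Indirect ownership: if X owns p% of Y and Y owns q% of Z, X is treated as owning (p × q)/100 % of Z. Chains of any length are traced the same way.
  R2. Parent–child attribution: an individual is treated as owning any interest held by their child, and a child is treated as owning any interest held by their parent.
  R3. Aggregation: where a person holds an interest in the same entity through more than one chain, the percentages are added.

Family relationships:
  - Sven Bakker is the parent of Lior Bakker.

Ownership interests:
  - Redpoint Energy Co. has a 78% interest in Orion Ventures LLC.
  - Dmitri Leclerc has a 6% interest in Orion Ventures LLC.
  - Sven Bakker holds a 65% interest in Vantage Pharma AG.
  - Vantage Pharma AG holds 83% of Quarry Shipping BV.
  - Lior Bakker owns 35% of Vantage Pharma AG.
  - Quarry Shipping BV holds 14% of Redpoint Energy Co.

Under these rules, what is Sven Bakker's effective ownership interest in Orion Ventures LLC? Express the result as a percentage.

9.0636%

By parent–child attribution (R2), Sven Bakker is treated as also owning Lior Bakker's interest in Vantage Pharma AG, giving 65% + 35% = 100%.
Chain via Vantage Pharma AG → Quarry Shipping BV → Redpoint Energy Co. (R1): 100% × 83% × 14% × 78% = 9.0636% of Orion Ventures LLC.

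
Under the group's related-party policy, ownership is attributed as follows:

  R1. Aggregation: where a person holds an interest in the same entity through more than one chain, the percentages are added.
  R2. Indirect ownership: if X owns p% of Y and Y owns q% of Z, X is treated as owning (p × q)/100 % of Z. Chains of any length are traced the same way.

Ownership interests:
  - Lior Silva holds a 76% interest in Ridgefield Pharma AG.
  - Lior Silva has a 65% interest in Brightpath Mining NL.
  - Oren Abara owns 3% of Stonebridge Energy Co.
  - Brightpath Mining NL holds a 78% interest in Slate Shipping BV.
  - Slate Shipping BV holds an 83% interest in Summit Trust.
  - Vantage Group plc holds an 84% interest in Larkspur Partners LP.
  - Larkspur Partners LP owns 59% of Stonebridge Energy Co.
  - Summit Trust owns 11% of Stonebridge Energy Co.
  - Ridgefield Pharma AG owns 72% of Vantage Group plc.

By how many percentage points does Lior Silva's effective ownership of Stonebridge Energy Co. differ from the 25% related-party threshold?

6.748142

Chain via Ridgefield Pharma AG → Vantage Group plc → Larkspur Partners LP (R2): 76% × 72% × 84% × 59% = 27.119232% of Stonebridge Energy Co.
Chain via Brightpath Mining NL → Slate Shipping BV → Summit Trust (R2): 65% × 78% × 83% × 11% = 4.62891% of Stonebridge Energy Co.
Aggregating (R1): 27.119232% + 4.62891% = 31.748142%.
31.748142% exceeds the 25% threshold by 6.748142 percentage points.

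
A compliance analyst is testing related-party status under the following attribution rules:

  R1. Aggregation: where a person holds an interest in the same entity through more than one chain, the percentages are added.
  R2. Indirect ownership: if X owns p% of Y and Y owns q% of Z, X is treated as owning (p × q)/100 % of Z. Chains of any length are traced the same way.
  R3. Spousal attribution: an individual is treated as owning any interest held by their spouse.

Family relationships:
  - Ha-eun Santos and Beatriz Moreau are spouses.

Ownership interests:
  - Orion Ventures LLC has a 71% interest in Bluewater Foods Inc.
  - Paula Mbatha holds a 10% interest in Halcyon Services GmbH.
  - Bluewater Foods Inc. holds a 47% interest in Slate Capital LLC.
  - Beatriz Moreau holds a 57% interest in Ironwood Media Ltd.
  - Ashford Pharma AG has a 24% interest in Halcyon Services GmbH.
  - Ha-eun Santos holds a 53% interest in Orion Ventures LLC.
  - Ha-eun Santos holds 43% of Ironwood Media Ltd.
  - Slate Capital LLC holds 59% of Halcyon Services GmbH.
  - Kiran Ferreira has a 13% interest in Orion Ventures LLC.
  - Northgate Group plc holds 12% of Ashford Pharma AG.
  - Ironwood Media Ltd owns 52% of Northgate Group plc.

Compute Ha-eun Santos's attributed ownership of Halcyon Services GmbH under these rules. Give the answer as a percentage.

11.932399%

By spousal attribution (R3), Ha-eun Santos is treated as also owning Beatriz Moreau's interest in Ironwood Media Ltd, giving 43% + 57% = 100%.
Chain via Orion Ventures LLC → Bluewater Foods Inc. → Slate Capital LLC (R2): 53% × 71% × 47% × 59% = 10.434799% of Halcyon Services GmbH.
Chain via Ironwood Media Ltd → Northgate Group plc → Ashford Pharma AG (R2): 100% × 52% × 12% × 24% = 1.4976% of Halcyon Services GmbH.
Aggregating (R1): 10.434799% + 1.4976% = 11.932399%.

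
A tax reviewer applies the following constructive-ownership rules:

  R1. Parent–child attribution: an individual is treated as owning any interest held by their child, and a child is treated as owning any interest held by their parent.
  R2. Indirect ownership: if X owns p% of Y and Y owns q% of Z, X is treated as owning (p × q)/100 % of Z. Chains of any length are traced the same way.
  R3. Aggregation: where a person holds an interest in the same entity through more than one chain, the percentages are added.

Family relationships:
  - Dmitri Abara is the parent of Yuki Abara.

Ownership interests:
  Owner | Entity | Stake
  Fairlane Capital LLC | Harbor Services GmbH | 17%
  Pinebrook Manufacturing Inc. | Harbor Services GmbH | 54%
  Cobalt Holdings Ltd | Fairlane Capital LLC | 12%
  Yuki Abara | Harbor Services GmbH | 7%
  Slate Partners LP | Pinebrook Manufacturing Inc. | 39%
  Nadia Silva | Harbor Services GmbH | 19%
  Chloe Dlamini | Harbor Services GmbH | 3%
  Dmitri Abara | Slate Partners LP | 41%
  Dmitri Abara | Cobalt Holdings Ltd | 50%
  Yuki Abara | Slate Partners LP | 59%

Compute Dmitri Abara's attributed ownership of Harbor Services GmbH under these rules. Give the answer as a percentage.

29.08%

By parent–child attribution (R1), Dmitri Abara is treated as also owning Yuki Abara's interest in Slate Partners LP, giving 41% + 59% = 100%.
By parent–child attribution (R1), Dmitri Abara is treated as owning Yuki Abara's 7% interest in Harbor Services GmbH.
Chain via Cobalt Holdings Ltd → Fairlane Capital LLC (R2): 50% × 12% × 17% = 1.02% of Harbor Services GmbH.
Chain via Slate Partners LP → Pinebrook Manufacturing Inc. (R2): 100% × 39% × 54% = 21.06% of Harbor Services GmbH.
Direct interest in Harbor Services GmbH: 7%.
Aggregating (R3): 1.02% + 21.06% + 7% = 29.08%.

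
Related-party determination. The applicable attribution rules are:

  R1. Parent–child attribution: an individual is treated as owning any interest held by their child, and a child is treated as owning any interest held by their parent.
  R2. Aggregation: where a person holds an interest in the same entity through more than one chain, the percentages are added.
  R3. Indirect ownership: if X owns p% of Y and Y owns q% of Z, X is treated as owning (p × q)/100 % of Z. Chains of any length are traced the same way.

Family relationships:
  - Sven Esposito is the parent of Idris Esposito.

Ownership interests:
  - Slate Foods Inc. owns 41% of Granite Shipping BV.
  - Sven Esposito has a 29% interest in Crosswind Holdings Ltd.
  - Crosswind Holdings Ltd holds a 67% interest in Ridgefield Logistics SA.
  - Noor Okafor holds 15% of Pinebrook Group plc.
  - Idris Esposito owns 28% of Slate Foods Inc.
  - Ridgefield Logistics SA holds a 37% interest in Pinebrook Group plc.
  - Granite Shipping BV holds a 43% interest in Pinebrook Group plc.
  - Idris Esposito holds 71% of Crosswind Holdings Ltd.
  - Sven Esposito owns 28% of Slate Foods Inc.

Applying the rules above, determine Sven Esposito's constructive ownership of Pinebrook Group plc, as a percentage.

34.6628%

By parent–child attribution (R1), Sven Esposito is treated as also owning Idris Esposito's interest in Slate Foods Inc, giving 28% + 28% = 56%.
By parent–child attribution (R1), Sven Esposito is treated as also owning Idris Esposito's interest in Crosswind Holdings Ltd, giving 29% + 71% = 100%.
Chain via Slate Foods Inc. → Granite Shipping BV (R3): 56% × 41% × 43% = 9.8728% of Pinebrook Group plc.
Chain via Crosswind Holdings Ltd → Ridgefield Logistics SA (R3): 100% × 67% × 37% = 24.79% of Pinebrook Group plc.
Aggregating (R2): 9.8728% + 24.79% = 34.6628%.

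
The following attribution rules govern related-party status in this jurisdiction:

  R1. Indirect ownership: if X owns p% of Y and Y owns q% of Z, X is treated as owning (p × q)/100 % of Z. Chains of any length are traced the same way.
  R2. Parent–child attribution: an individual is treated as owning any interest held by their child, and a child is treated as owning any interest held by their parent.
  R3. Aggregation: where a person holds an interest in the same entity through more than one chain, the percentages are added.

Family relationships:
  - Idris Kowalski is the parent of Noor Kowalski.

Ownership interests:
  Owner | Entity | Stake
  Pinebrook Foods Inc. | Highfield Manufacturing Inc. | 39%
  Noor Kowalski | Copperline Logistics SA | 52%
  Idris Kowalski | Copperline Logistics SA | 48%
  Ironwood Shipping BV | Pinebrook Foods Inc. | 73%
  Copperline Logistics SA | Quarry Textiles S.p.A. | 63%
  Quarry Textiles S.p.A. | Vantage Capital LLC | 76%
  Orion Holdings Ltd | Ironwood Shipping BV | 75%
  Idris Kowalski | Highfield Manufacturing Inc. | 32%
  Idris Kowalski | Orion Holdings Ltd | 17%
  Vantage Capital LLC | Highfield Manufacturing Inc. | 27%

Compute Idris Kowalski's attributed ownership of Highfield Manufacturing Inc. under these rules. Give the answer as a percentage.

48.557525%

By parent–child attribution (R2), Idris Kowalski is treated as also owning Noor Kowalski's interest in Copperline Logistics SA, giving 48% + 52% = 100%.
Chain via Orion Holdings Ltd → Ironwood Shipping BV → Pinebrook Foods Inc. (R1): 17% × 75% × 73% × 39% = 3.629925% of Highfield Manufacturing Inc.
Chain via Copperline Logistics SA → Quarry Textiles S.p.A. → Vantage Capital LLC (R1): 100% × 63% × 76% × 27% = 12.9276% of Highfield Manufacturing Inc.
Direct interest in Highfield Manufacturing Inc: 32%.
Aggregating (R3): 3.629925% + 12.9276% + 32% = 48.557525%.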